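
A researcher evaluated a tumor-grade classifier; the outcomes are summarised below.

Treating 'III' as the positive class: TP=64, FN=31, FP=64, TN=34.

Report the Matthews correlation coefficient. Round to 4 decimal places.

0.0218

MCC = (TP·TN − FP·FN) / √((TP+FP)(TP+FN)(TN+FP)(TN+FN))
Numerator = 64·34 − 64·31 = 192
Denominator = √(128·95·98·65) = √77459200 = 8801.0908
MCC = 192 / 8801.0908 = 0.0218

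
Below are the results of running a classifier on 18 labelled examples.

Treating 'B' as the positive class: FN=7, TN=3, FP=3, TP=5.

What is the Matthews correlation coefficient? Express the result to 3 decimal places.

MCC = (TP·TN − FP·FN) / √((TP+FP)(TP+FN)(TN+FP)(TN+FN))
Numerator = 5·3 − 3·7 = -6
Denominator = √(8·12·6·10) = √5760 = 75.8947
MCC = -6 / 75.8947 = -0.079

-0.079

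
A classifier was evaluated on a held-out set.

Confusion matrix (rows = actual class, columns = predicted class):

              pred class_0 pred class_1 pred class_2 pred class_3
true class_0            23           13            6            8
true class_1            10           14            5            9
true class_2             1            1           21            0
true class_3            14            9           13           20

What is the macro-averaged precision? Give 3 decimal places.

Per-class precision (TP/(TP+FP)):
  class_0: TP=23, FP=10+1+14=25 → 23/48 = 0.4792
  class_1: TP=14, FP=13+1+9=23 → 14/37 = 0.3784
  class_2: TP=21, FP=6+5+13=24 → 21/45 = 0.4667
  class_3: TP=20, FP=8+9+0=17 → 20/37 = 0.5405
Macro-precision = mean = (0.4792 + 0.3784 + 0.4667 + 0.5405) / 4 = 0.466

0.466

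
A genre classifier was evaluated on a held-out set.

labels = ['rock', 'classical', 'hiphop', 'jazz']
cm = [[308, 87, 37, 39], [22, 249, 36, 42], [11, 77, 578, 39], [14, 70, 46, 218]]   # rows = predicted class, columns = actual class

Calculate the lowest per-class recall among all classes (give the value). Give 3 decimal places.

Per-class recall (TP/(TP+FN)):
  rock: TP=308, FN=22+11+14=47 → 308/355 = 0.8676
  classical: TP=249, FN=87+77+70=234 → 249/483 = 0.5155
  hiphop: TP=578, FN=37+36+46=119 → 578/697 = 0.8293
  jazz: TP=218, FN=39+42+39=120 → 218/338 = 0.6450
Lowest is class 'classical' with recall = 0.516.

0.516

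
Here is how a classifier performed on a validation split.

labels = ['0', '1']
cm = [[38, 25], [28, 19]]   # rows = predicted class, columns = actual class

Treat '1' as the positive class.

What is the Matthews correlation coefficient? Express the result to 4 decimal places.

MCC = (TP·TN − FP·FN) / √((TP+FP)(TP+FN)(TN+FP)(TN+FN))
Numerator = 19·38 − 28·25 = 22
Denominator = √(47·44·66·63) = √8598744 = 2932.3615
MCC = 22 / 2932.3615 = 0.0075

0.0075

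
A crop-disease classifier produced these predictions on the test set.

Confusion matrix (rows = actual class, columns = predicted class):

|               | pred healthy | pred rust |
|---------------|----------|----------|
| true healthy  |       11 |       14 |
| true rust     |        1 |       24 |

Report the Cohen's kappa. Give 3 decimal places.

0.400

Observed agreement pₒ = trace/N = 35/50 = 0.7000
Expected agreement pₑ = Σ (rowᵢ·colᵢ)/N² = (25·12 + 25·38)/50² = 0.5000
κ = (pₒ − pₑ)/(1 − pₑ) = (0.7000 − 0.5000)/(1 − 0.5000) = 0.400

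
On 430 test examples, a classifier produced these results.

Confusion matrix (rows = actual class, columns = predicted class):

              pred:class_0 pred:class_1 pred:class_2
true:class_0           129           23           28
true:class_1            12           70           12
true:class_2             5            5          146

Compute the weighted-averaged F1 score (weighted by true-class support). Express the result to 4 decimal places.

0.8004

Per-class F1 score (2·TP/(2·TP+FP+FN)):
  class_0: TP=129, FP=12+5=17, FN=23+28=51 → 258/326 = 0.79141
  class_1: TP=70, FP=23+5=28, FN=12+12=24 → 140/192 = 0.72917
  class_2: TP=146, FP=28+12=40, FN=5+5=10 → 292/342 = 0.85380
Weighted-F1 score = Σ (supportᵢ/N)·F1 scoreᵢ with N=430: (180/430)·0.79141 + (94/430)·0.72917 + (156/430)·0.85380 = 0.8004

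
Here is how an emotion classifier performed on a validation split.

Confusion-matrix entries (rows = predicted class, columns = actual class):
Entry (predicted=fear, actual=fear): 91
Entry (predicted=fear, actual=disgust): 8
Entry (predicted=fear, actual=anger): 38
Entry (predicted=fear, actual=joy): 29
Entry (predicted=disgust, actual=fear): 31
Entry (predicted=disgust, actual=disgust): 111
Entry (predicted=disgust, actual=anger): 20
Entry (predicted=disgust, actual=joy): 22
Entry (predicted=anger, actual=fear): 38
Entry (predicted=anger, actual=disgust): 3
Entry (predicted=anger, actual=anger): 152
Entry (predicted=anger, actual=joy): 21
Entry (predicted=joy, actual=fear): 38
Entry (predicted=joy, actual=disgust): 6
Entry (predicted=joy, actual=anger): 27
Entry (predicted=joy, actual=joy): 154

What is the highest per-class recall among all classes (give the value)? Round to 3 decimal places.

0.867

Per-class recall (TP/(TP+FN)):
  fear: TP=91, FN=31+38+38=107 → 91/198 = 0.4596
  disgust: TP=111, FN=8+3+6=17 → 111/128 = 0.8672
  anger: TP=152, FN=38+20+27=85 → 152/237 = 0.6414
  joy: TP=154, FN=29+22+21=72 → 154/226 = 0.6814
Highest is class 'disgust' with recall = 0.867.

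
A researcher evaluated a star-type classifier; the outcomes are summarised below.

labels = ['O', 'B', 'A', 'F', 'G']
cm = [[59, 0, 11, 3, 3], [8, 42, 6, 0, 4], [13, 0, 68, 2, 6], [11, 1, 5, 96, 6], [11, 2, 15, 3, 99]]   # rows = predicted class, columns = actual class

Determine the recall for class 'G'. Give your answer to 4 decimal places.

0.8390

recall = TP/(TP+FN).
G: TP=99, FN=3+4+6+6=19 → 99/118 = 0.83898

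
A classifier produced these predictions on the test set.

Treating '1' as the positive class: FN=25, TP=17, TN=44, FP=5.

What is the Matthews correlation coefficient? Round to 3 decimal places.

0.352

MCC = (TP·TN − FP·FN) / √((TP+FP)(TP+FN)(TN+FP)(TN+FN))
Numerator = 17·44 − 5·25 = 623
Denominator = √(22·42·49·69) = √3124044 = 1767.4965
MCC = 623 / 1767.4965 = 0.352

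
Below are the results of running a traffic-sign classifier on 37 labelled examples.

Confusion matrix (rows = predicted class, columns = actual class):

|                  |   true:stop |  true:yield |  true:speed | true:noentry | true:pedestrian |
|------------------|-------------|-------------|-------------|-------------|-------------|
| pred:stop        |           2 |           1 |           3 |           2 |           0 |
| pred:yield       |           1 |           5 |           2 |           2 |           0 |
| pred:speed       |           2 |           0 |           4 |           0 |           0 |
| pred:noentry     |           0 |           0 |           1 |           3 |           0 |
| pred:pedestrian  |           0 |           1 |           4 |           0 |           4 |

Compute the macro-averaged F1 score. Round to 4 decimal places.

0.4914

Per-class F1 score (2·TP/(2·TP+FP+FN)):
  stop: TP=2, FP=1+3+2+0=6, FN=1+2+0+0=3 → 4/13 = 0.30769
  yield: TP=5, FP=1+2+2+0=5, FN=1+0+0+1=2 → 10/17 = 0.58824
  speed: TP=4, FP=2+0+0+0=2, FN=3+2+1+4=10 → 8/20 = 0.40000
  noentry: TP=3, FP=0+0+1+0=1, FN=2+2+0+0=4 → 6/11 = 0.54545
  pedestrian: TP=4, FP=0+1+4+0=5, FN=0+0+0+0=0 → 8/13 = 0.61538
Macro-F1 score = mean = (0.30769 + 0.58824 + 0.40000 + 0.54545 + 0.61538) / 5 = 0.4914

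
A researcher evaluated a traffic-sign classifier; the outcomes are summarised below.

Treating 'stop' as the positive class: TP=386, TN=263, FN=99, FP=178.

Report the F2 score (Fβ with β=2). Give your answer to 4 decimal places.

0.7708

Fβ = (1+β²)·TP / ((1+β²)·TP + β²·FN + FP), with β²=4
= 5·386 / (5·386 + 4·99 + 178) = 0.7708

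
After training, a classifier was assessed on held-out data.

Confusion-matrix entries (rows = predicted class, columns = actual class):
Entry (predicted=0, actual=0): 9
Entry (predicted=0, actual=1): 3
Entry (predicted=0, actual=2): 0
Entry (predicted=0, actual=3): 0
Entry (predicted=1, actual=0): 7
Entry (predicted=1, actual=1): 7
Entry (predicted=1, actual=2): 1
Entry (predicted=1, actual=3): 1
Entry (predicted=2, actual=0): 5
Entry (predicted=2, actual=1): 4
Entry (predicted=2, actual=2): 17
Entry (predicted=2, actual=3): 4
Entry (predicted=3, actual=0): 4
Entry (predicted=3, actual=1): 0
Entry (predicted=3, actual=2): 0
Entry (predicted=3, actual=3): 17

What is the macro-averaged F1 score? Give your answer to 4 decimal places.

0.6130

Per-class F1 score (2·TP/(2·TP+FP+FN)):
  0: TP=9, FP=3+0+0=3, FN=7+5+4=16 → 18/37 = 0.48649
  1: TP=7, FP=7+1+1=9, FN=3+4+0=7 → 14/30 = 0.46667
  2: TP=17, FP=5+4+4=13, FN=0+1+0=1 → 34/48 = 0.70833
  3: TP=17, FP=4+0+0=4, FN=0+1+4=5 → 34/43 = 0.79070
Macro-F1 score = mean = (0.48649 + 0.46667 + 0.70833 + 0.79070) / 4 = 0.6130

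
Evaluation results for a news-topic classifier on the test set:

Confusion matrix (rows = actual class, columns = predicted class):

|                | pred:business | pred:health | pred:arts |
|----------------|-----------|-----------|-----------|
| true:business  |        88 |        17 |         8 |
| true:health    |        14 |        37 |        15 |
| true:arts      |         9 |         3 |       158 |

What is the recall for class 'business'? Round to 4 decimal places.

recall = TP/(TP+FN).
business: TP=88, FN=17+8=25 → 88/113 = 0.77876

0.7788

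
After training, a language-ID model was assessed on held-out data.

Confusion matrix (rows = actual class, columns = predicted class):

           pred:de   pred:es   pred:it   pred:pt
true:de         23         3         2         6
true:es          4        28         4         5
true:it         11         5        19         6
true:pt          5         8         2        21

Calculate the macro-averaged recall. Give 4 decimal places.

Per-class recall (TP/(TP+FN)):
  de: TP=23, FN=3+2+6=11 → 23/34 = 0.67647
  es: TP=28, FN=4+4+5=13 → 28/41 = 0.68293
  it: TP=19, FN=11+5+6=22 → 19/41 = 0.46341
  pt: TP=21, FN=5+8+2=15 → 21/36 = 0.58333
Macro-recall = mean = (0.67647 + 0.68293 + 0.46341 + 0.58333) / 4 = 0.6015

0.6015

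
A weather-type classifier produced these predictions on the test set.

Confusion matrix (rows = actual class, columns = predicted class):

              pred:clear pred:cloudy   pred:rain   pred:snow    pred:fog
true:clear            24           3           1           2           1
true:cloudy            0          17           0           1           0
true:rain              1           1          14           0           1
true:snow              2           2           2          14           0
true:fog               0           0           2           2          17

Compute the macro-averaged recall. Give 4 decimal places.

Per-class recall (TP/(TP+FN)):
  clear: TP=24, FN=3+1+2+1=7 → 24/31 = 0.77419
  cloudy: TP=17, FN=0+0+1+0=1 → 17/18 = 0.94444
  rain: TP=14, FN=1+1+0+1=3 → 14/17 = 0.82353
  snow: TP=14, FN=2+2+2+0=6 → 14/20 = 0.70000
  fog: TP=17, FN=0+0+2+2=4 → 17/21 = 0.80952
Macro-recall = mean = (0.77419 + 0.94444 + 0.82353 + 0.70000 + 0.80952) / 5 = 0.8103

0.8103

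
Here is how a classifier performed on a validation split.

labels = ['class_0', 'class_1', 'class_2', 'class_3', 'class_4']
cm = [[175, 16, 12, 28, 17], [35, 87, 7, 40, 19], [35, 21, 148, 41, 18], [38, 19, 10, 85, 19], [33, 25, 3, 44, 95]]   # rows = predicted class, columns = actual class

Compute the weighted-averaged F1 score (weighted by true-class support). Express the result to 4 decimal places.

Per-class F1 score (2·TP/(2·TP+FP+FN)):
  class_0: TP=175, FP=16+12+28+17=73, FN=35+35+38+33=141 → 350/564 = 0.62057
  class_1: TP=87, FP=35+7+40+19=101, FN=16+21+19+25=81 → 174/356 = 0.48876
  class_2: TP=148, FP=35+21+41+18=115, FN=12+7+10+3=32 → 296/443 = 0.66817
  class_3: TP=85, FP=38+19+10+19=86, FN=28+40+41+44=153 → 170/409 = 0.41565
  class_4: TP=95, FP=33+25+3+44=105, FN=17+19+18+19=73 → 190/368 = 0.51630
Weighted-F1 score = Σ (supportᵢ/N)·F1 scoreᵢ with N=1070: (316/1070)·0.62057 + (168/1070)·0.48876 + (180/1070)·0.66817 + (238/1070)·0.41565 + (168/1070)·0.51630 = 0.5459

0.5459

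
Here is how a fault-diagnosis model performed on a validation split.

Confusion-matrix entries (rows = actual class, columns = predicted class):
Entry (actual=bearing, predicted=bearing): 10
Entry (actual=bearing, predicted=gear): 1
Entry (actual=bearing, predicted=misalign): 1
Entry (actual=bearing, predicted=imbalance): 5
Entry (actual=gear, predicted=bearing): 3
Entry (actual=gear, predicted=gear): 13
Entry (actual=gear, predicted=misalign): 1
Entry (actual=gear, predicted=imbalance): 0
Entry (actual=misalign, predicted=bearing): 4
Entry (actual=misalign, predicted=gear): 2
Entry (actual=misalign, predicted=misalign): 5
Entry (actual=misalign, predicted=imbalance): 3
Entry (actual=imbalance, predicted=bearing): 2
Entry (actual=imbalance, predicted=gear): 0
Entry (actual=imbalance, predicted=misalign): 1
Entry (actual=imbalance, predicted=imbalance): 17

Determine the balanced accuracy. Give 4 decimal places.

0.6400

Balanced accuracy = mean of per-class recall.
  bearing: recall = 10/17 = 0.58824
  gear: recall = 13/17 = 0.76471
  misalign: recall = 5/14 = 0.35714
  imbalance: recall = 17/20 = 0.85000
Mean = (0.58824 + 0.76471 + 0.35714 + 0.85000) / 4 = 0.6400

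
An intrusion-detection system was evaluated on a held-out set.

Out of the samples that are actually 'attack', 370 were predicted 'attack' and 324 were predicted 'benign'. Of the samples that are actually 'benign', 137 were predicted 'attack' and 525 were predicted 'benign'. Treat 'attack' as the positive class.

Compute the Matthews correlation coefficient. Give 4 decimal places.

MCC = (TP·TN − FP·FN) / √((TP+FP)(TP+FN)(TN+FP)(TN+FN))
Numerator = 370·525 − 137·324 = 149862
Denominator = √(507·694·662·849) = √197757566604 = 444699.4115
MCC = 149862 / 444699.4115 = 0.3370

0.3370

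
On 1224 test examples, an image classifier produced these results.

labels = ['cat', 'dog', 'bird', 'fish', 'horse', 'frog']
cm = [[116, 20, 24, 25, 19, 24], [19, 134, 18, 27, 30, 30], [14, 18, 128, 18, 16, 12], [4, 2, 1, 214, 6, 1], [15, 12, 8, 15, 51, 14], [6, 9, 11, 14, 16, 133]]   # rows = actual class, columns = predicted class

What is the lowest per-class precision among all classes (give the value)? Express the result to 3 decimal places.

Per-class precision (TP/(TP+FP)):
  cat: TP=116, FP=19+14+4+15+6=58 → 116/174 = 0.6667
  dog: TP=134, FP=20+18+2+12+9=61 → 134/195 = 0.6872
  bird: TP=128, FP=24+18+1+8+11=62 → 128/190 = 0.6737
  fish: TP=214, FP=25+27+18+15+14=99 → 214/313 = 0.6837
  horse: TP=51, FP=19+30+16+6+16=87 → 51/138 = 0.3696
  frog: TP=133, FP=24+30+12+1+14=81 → 133/214 = 0.6215
Lowest is class 'horse' with precision = 0.370.

0.370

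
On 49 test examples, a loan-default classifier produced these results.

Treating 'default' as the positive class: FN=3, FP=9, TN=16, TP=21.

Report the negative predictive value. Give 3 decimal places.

NPV = TN/(TN+FN) = 16/(16+3) = 0.842

0.842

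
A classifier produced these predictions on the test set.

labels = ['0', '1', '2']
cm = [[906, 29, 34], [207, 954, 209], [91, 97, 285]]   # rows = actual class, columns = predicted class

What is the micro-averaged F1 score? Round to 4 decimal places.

0.7628

Micro-averaging pools counts across classes: ΣTP=2145, ΣFP=667, ΣFN=667.
Micro-F1 score = 2·TP/(2·TP+FP+FN) on pooled counts = 0.7628 (equals overall accuracy in single-label multiclass).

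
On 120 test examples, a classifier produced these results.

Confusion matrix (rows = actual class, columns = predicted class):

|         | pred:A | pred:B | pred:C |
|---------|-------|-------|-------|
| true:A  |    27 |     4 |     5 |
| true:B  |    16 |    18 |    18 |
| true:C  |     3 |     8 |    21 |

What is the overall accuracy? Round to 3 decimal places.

Accuracy = trace / total = (27+18+21=66) / 120 = 66/120 = 0.550

0.550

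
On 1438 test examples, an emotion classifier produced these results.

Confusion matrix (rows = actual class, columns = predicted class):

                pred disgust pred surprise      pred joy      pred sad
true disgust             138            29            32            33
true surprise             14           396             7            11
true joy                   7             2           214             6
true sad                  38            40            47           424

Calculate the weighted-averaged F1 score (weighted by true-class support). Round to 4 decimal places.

Per-class F1 score (2·TP/(2·TP+FP+FN)):
  disgust: TP=138, FP=14+7+38=59, FN=29+32+33=94 → 276/429 = 0.64336
  surprise: TP=396, FP=29+2+40=71, FN=14+7+11=32 → 792/895 = 0.88492
  joy: TP=214, FP=32+7+47=86, FN=7+2+6=15 → 428/529 = 0.80907
  sad: TP=424, FP=33+11+6=50, FN=38+40+47=125 → 848/1023 = 0.82893
Weighted-F1 score = Σ (supportᵢ/N)·F1 scoreᵢ with N=1438: (232/1438)·0.64336 + (428/1438)·0.88492 + (229/1438)·0.80907 + (549/1438)·0.82893 = 0.8125

0.8125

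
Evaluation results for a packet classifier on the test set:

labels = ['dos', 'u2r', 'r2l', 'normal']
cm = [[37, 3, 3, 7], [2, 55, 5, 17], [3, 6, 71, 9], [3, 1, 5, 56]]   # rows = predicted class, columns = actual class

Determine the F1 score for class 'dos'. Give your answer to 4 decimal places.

0.7789

One-vs-rest for 'dos': TP = diagonal; FP = other classes predicted 'dos'; FN = 'dos' predicted as other.
F1 score = 2·TP/(2·TP+FP+FN).
dos: TP=37, FP=3+3+7=13, FN=2+3+3=8 → 74/95 = 0.77895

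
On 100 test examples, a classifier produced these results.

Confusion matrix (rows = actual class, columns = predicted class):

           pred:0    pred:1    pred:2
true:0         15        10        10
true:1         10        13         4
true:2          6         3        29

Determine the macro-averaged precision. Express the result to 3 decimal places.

Per-class precision (TP/(TP+FP)):
  0: TP=15, FP=10+6=16 → 15/31 = 0.4839
  1: TP=13, FP=10+3=13 → 13/26 = 0.5000
  2: TP=29, FP=10+4=14 → 29/43 = 0.6744
Macro-precision = mean = (0.4839 + 0.5000 + 0.6744) / 3 = 0.553

0.553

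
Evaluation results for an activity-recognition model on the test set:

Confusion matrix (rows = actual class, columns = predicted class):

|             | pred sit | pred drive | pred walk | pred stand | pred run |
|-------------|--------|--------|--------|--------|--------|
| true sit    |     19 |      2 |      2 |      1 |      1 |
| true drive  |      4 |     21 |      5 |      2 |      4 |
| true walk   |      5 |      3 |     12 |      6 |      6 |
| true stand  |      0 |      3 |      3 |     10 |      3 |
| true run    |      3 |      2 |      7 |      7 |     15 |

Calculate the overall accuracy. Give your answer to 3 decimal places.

0.527

Accuracy = trace / total = (19+21+12+10+15=77) / 146 = 77/146 = 0.527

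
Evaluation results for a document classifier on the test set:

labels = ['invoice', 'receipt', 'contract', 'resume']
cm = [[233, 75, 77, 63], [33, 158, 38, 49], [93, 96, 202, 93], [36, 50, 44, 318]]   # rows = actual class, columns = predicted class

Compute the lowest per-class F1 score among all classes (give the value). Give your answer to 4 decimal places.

0.4781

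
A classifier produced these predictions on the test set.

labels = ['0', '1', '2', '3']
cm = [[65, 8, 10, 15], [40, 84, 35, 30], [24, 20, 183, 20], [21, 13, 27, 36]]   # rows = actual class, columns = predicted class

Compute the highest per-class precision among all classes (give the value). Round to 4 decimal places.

Per-class precision (TP/(TP+FP)):
  0: TP=65, FP=40+24+21=85 → 65/150 = 0.43333
  1: TP=84, FP=8+20+13=41 → 84/125 = 0.67200
  2: TP=183, FP=10+35+27=72 → 183/255 = 0.71765
  3: TP=36, FP=15+30+20=65 → 36/101 = 0.35644
Highest is class '2' with precision = 0.7176.

0.7176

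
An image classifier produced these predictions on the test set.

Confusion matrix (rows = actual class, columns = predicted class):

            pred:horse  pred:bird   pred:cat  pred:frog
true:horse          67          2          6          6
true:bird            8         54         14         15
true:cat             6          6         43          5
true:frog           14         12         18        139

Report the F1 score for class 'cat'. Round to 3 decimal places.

0.610

One-vs-rest for 'cat': TP = diagonal; FP = other classes predicted 'cat'; FN = 'cat' predicted as other.
F1 score = 2·TP/(2·TP+FP+FN).
cat: TP=43, FP=6+14+18=38, FN=6+6+5=17 → 86/141 = 0.6099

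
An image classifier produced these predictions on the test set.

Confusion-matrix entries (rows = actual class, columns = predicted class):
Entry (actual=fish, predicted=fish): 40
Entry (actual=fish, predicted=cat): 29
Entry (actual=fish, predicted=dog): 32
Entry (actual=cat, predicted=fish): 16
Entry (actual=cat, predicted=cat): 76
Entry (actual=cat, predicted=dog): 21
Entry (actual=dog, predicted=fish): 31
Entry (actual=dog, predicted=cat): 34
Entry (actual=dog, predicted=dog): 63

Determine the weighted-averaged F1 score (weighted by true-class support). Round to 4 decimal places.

Per-class F1 score (2·TP/(2·TP+FP+FN)):
  fish: TP=40, FP=16+31=47, FN=29+32=61 → 80/188 = 0.42553
  cat: TP=76, FP=29+34=63, FN=16+21=37 → 152/252 = 0.60317
  dog: TP=63, FP=32+21=53, FN=31+34=65 → 126/244 = 0.51639
Weighted-F1 score = Σ (supportᵢ/N)·F1 scoreᵢ with N=342: (101/342)·0.42553 + (113/342)·0.60317 + (128/342)·0.51639 = 0.5182

0.5182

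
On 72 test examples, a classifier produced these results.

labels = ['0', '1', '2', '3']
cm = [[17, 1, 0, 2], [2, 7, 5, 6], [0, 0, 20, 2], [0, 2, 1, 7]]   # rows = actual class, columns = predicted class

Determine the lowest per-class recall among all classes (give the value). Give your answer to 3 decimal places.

Per-class recall (TP/(TP+FN)):
  0: TP=17, FN=1+0+2=3 → 17/20 = 0.8500
  1: TP=7, FN=2+5+6=13 → 7/20 = 0.3500
  2: TP=20, FN=0+0+2=2 → 20/22 = 0.9091
  3: TP=7, FN=0+2+1=3 → 7/10 = 0.7000
Lowest is class '1' with recall = 0.350.

0.350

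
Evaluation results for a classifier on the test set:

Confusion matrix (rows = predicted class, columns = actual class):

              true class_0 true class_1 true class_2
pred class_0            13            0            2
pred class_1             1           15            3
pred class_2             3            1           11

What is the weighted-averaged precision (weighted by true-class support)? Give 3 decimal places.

0.798

Per-class precision (TP/(TP+FP)):
  class_0: TP=13, FP=0+2=2 → 13/15 = 0.8667
  class_1: TP=15, FP=1+3=4 → 15/19 = 0.7895
  class_2: TP=11, FP=3+1=4 → 11/15 = 0.7333
Weighted-precision = Σ (supportᵢ/N)·precisionᵢ with N=49: (17/49)·0.8667 + (16/49)·0.7895 + (16/49)·0.7333 = 0.798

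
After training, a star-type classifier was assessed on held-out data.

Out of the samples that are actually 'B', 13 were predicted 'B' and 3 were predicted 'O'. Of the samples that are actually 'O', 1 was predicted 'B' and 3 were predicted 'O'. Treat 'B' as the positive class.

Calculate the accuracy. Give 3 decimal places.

0.800

Accuracy = (TP+TN)/N = (13+3)/20 = 0.800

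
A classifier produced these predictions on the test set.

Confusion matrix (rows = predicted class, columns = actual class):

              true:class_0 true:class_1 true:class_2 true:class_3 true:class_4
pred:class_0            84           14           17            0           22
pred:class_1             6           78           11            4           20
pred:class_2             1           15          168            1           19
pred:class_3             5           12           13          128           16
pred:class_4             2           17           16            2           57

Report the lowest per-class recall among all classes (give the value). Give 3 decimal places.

0.425

Per-class recall (TP/(TP+FN)):
  class_0: TP=84, FN=6+1+5+2=14 → 84/98 = 0.8571
  class_1: TP=78, FN=14+15+12+17=58 → 78/136 = 0.5735
  class_2: TP=168, FN=17+11+13+16=57 → 168/225 = 0.7467
  class_3: TP=128, FN=0+4+1+2=7 → 128/135 = 0.9481
  class_4: TP=57, FN=22+20+19+16=77 → 57/134 = 0.4254
Lowest is class 'class_4' with recall = 0.425.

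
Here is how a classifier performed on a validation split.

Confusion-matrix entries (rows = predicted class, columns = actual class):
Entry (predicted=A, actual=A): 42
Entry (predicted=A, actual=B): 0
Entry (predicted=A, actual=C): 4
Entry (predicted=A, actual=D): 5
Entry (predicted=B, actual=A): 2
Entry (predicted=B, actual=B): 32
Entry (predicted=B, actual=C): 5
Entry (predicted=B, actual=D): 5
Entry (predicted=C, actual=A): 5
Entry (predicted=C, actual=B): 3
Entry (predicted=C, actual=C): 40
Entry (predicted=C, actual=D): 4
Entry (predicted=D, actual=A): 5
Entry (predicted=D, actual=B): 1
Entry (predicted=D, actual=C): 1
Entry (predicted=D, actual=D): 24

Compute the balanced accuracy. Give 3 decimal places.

0.775

Balanced accuracy = mean of per-class recall.
  A: recall = 42/54 = 0.7778
  B: recall = 32/36 = 0.8889
  C: recall = 40/50 = 0.8000
  D: recall = 24/38 = 0.6316
Mean = (0.7778 + 0.8889 + 0.8000 + 0.6316) / 4 = 0.775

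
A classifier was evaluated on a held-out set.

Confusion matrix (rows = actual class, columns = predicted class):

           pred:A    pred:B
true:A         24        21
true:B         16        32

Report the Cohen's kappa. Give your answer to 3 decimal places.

Observed agreement pₒ = trace/N = 56/93 = 0.6022
Expected agreement pₑ = Σ (rowᵢ·colᵢ)/N² = (45·40 + 48·53)/93² = 0.5023
κ = (pₒ − pₑ)/(1 − pₑ) = (0.6022 − 0.5023)/(1 − 0.5023) = 0.201

0.201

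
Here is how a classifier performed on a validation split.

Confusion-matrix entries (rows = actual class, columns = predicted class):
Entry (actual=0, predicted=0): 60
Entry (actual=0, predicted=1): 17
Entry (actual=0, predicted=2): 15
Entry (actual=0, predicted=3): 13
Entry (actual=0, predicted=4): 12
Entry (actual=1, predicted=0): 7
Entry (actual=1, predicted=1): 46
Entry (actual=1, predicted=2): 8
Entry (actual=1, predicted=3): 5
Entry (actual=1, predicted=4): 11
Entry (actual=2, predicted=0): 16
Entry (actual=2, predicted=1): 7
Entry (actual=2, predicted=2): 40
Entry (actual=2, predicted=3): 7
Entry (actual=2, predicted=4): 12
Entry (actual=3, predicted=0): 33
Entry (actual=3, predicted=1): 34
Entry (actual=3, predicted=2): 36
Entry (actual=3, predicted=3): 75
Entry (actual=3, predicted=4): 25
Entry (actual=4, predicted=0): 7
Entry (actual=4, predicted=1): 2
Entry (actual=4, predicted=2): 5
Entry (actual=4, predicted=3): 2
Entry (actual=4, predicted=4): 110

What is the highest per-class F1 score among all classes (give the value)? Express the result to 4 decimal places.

Per-class F1 score (2·TP/(2·TP+FP+FN)):
  0: TP=60, FP=7+16+33+7=63, FN=17+15+13+12=57 → 120/240 = 0.50000
  1: TP=46, FP=17+7+34+2=60, FN=7+8+5+11=31 → 92/183 = 0.50273
  2: TP=40, FP=15+8+36+5=64, FN=16+7+7+12=42 → 80/186 = 0.43011
  3: TP=75, FP=13+5+7+2=27, FN=33+34+36+25=128 → 150/305 = 0.49180
  4: TP=110, FP=12+11+12+25=60, FN=7+2+5+2=16 → 220/296 = 0.74324
Highest is class '4' with F1 score = 0.7432.

0.7432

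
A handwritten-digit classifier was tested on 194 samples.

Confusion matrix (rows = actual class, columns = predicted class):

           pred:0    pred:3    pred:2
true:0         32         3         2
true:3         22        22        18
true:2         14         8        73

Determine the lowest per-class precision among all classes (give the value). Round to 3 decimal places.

0.471

Per-class precision (TP/(TP+FP)):
  0: TP=32, FP=22+14=36 → 32/68 = 0.4706
  3: TP=22, FP=3+8=11 → 22/33 = 0.6667
  2: TP=73, FP=2+18=20 → 73/93 = 0.7849
Lowest is class '0' with precision = 0.471.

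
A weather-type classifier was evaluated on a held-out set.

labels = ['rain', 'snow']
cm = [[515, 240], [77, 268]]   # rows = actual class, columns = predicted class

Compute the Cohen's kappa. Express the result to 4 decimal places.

0.4068

Observed agreement pₒ = trace/N = 783/1100 = 0.71182
Expected agreement pₑ = Σ (rowᵢ·colᵢ)/N² = (755·592 + 345·508)/1100² = 0.51423
κ = (pₒ − pₑ)/(1 − pₑ) = (0.71182 − 0.51423)/(1 − 0.51423) = 0.4068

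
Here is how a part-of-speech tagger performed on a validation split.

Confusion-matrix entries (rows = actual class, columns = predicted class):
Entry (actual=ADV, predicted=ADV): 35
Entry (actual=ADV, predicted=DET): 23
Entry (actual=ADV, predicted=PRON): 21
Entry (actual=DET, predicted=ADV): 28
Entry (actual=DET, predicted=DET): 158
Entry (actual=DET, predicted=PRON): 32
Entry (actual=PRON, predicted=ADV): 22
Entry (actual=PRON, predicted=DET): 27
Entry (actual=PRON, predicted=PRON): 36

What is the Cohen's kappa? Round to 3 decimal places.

Observed agreement pₒ = trace/N = 229/382 = 0.5995
Expected agreement pₑ = Σ (rowᵢ·colᵢ)/N² = (79·85 + 218·208 + 85·89)/382² = 0.4086
κ = (pₒ − pₑ)/(1 − pₑ) = (0.5995 − 0.4086)/(1 − 0.4086) = 0.323

0.323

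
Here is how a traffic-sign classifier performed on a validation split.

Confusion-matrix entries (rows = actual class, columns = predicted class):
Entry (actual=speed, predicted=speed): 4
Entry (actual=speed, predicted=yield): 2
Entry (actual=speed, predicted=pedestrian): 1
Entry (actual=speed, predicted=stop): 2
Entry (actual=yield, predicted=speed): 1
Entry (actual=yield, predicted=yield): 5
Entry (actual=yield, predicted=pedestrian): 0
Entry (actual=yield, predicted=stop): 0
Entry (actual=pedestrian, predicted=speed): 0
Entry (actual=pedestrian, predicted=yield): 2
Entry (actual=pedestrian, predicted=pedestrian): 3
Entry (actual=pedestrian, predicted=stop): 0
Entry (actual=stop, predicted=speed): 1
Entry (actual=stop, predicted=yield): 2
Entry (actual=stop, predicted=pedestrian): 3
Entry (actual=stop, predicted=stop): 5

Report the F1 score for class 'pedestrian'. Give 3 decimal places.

0.500

F1 score = 2·TP/(2·TP+FP+FN).
pedestrian: TP=3, FP=1+0+3=4, FN=0+2+0=2 → 6/12 = 0.5000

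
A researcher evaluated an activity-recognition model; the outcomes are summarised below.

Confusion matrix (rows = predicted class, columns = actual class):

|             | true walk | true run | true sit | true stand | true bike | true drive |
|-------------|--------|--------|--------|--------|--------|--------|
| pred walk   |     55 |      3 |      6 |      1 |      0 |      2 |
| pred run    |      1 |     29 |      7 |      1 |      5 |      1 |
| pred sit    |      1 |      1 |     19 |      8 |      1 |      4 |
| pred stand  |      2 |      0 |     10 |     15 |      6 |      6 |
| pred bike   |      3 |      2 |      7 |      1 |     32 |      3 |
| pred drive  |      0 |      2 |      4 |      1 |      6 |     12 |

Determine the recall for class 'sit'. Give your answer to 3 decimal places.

Take TP from the diagonal, FP from the rest of the 'sit' prediction marginal, FN from the rest of the 'sit' actual marginal.
recall = TP/(TP+FN).
sit: TP=19, FN=6+7+10+7+4=34 → 19/53 = 0.3585

0.358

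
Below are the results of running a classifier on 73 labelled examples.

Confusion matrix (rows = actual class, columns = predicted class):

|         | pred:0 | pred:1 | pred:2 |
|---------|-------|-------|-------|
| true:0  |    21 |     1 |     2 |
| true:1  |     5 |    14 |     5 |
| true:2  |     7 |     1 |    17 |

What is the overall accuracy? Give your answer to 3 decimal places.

0.712

Accuracy = trace / total = (21+14+17=52) / 73 = 52/73 = 0.712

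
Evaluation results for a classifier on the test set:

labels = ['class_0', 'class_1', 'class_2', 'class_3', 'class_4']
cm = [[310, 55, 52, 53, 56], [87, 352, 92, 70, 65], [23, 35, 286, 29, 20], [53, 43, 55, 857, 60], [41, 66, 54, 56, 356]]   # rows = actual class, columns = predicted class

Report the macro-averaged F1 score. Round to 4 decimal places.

0.6444

Per-class F1 score (2·TP/(2·TP+FP+FN)):
  class_0: TP=310, FP=87+23+53+41=204, FN=55+52+53+56=216 → 620/1040 = 0.59615
  class_1: TP=352, FP=55+35+43+66=199, FN=87+92+70+65=314 → 704/1217 = 0.57847
  class_2: TP=286, FP=52+92+55+54=253, FN=23+35+29+20=107 → 572/932 = 0.61373
  class_3: TP=857, FP=53+70+29+56=208, FN=53+43+55+60=211 → 1714/2133 = 0.80356
  class_4: TP=356, FP=56+65+20+60=201, FN=41+66+54+56=217 → 712/1130 = 0.63009
Macro-F1 score = mean = (0.59615 + 0.57847 + 0.61373 + 0.80356 + 0.63009) / 5 = 0.6444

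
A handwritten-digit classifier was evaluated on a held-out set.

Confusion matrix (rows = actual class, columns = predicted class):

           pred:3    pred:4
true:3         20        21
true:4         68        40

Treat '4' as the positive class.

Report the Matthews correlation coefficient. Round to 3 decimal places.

MCC = (TP·TN − FP·FN) / √((TP+FP)(TP+FN)(TN+FP)(TN+FN))
Numerator = 40·20 − 21·68 = -628
Denominator = √(61·108·41·88) = √23769504 = 4875.3978
MCC = -628 / 4875.3978 = -0.129

-0.129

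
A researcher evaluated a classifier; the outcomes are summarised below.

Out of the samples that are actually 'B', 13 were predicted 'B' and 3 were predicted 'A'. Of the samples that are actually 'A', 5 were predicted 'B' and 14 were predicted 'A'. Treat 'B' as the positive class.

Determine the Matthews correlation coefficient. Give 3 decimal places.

MCC = (TP·TN − FP·FN) / √((TP+FP)(TP+FN)(TN+FP)(TN+FN))
Numerator = 13·14 − 5·3 = 167
Denominator = √(18·16·19·17) = √93024 = 304.9984
MCC = 167 / 304.9984 = 0.548

0.548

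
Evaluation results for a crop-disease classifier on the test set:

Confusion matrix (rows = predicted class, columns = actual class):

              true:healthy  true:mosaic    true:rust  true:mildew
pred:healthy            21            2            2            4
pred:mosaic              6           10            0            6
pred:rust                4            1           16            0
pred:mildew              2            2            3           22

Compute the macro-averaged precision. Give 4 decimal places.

Per-class precision (TP/(TP+FP)):
  healthy: TP=21, FP=2+2+4=8 → 21/29 = 0.72414
  mosaic: TP=10, FP=6+0+6=12 → 10/22 = 0.45455
  rust: TP=16, FP=4+1+0=5 → 16/21 = 0.76190
  mildew: TP=22, FP=2+2+3=7 → 22/29 = 0.75862
Macro-precision = mean = (0.72414 + 0.45455 + 0.76190 + 0.75862) / 4 = 0.6748

0.6748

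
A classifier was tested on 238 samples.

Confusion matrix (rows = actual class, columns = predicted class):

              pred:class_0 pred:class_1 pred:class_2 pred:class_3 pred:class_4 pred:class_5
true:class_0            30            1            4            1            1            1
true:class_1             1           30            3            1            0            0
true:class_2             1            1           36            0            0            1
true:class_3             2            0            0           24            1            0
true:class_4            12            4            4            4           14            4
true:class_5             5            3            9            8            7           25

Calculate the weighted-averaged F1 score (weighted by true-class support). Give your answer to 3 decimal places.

0.647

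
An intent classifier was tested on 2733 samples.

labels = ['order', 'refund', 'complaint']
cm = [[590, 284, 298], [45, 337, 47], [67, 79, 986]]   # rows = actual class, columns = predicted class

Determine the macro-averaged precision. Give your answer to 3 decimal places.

0.688

Per-class precision (TP/(TP+FP)):
  order: TP=590, FP=45+67=112 → 590/702 = 0.8405
  refund: TP=337, FP=284+79=363 → 337/700 = 0.4814
  complaint: TP=986, FP=298+47=345 → 986/1331 = 0.7408
Macro-precision = mean = (0.8405 + 0.4814 + 0.7408) / 3 = 0.688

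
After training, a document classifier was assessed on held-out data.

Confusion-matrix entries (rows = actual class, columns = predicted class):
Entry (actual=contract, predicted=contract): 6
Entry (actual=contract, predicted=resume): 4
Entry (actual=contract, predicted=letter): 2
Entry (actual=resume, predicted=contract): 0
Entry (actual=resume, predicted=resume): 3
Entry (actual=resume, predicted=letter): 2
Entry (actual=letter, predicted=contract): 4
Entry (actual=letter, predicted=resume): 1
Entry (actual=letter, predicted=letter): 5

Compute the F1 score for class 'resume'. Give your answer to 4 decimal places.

0.4615

Treat 'resume' as positive and all other classes as negative.
F1 score = 2·TP/(2·TP+FP+FN).
resume: TP=3, FP=4+1=5, FN=0+2=2 → 6/13 = 0.46154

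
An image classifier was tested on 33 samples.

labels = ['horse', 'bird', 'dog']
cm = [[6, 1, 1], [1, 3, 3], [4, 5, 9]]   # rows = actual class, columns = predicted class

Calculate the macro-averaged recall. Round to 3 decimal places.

Per-class recall (TP/(TP+FN)):
  horse: TP=6, FN=1+1=2 → 6/8 = 0.7500
  bird: TP=3, FN=1+3=4 → 3/7 = 0.4286
  dog: TP=9, FN=4+5=9 → 9/18 = 0.5000
Macro-recall = mean = (0.7500 + 0.4286 + 0.5000) / 3 = 0.560

0.560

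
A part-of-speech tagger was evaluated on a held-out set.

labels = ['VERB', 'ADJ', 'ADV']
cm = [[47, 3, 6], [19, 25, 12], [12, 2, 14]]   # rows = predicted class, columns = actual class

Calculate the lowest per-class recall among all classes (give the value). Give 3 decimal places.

0.438

Per-class recall (TP/(TP+FN)):
  VERB: TP=47, FN=19+12=31 → 47/78 = 0.6026
  ADJ: TP=25, FN=3+2=5 → 25/30 = 0.8333
  ADV: TP=14, FN=6+12=18 → 14/32 = 0.4375
Lowest is class 'ADV' with recall = 0.438.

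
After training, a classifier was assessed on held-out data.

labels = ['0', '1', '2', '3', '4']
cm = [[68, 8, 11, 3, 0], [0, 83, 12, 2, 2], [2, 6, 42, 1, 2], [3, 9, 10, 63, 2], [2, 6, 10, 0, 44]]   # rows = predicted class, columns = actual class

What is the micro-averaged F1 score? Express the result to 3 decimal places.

Micro-averaging pools counts across classes: ΣTP=300, ΣFP=91, ΣFN=91.
Micro-F1 score = 2·TP/(2·TP+FP+FN) on pooled counts = 0.767 (equals overall accuracy in single-label multiclass).

0.767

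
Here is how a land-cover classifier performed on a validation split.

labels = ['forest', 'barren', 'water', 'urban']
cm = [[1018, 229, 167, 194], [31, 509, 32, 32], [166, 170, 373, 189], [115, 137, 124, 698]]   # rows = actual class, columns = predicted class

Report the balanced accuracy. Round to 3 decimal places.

Balanced accuracy = mean of per-class recall.
  forest: recall = 1018/1608 = 0.6331
  barren: recall = 509/604 = 0.8427
  water: recall = 373/898 = 0.4154
  urban: recall = 698/1074 = 0.6499
Mean = (0.6331 + 0.8427 + 0.4154 + 0.6499) / 4 = 0.635

0.635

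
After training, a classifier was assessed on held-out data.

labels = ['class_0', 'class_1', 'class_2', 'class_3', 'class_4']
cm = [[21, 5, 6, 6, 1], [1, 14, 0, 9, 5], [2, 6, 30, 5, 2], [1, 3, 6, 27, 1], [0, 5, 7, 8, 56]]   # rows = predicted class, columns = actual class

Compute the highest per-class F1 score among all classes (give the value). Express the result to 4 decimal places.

0.7943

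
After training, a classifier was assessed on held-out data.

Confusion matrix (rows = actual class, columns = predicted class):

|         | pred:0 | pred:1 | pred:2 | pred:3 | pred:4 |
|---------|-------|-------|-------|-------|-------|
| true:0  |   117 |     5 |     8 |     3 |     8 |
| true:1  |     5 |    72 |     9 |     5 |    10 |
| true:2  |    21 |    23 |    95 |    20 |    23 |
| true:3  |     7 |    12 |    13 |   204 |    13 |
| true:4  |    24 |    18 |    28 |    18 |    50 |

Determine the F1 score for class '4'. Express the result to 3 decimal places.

Take TP from the diagonal, FP from the rest of the '4' prediction marginal, FN from the rest of the '4' actual marginal.
F1 score = 2·TP/(2·TP+FP+FN).
4: TP=50, FP=8+10+23+13=54, FN=24+18+28+18=88 → 100/242 = 0.4132

0.413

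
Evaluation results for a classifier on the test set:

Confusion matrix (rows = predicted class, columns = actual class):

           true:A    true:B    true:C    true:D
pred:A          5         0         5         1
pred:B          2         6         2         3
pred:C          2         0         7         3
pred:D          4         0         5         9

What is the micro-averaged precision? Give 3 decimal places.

Micro-averaging pools counts across classes: ΣTP=27, ΣFP=27, ΣFN=27.
Micro-precision = TP/(TP+FP) on pooled counts = 0.500 (equals overall accuracy in single-label multiclass).

0.500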